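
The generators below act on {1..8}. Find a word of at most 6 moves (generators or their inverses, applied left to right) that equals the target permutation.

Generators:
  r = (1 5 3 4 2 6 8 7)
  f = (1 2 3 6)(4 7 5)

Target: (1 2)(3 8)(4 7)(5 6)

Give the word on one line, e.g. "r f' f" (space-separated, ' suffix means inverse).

  after r': (1 7 8 6 2 4 3 5)
  after r': (1 8 2 3)(4 5 7 6)
  after r': (1 6 3 7 2 5 8 4)
  after r': (1 2)(3 8)(4 7)(5 6)

r' r' r' r'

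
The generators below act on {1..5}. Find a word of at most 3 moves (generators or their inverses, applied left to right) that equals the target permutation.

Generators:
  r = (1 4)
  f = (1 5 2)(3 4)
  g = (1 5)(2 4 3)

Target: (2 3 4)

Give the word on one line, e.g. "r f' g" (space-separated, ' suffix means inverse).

g g

  after g: (1 5)(2 4 3)
  after g: (2 3 4)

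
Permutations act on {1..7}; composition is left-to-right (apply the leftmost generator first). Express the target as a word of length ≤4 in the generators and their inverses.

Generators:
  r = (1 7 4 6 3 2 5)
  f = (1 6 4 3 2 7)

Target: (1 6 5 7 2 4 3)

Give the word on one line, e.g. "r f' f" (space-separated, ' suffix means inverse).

f' r' f

  after f': (1 7 2 3 4 6)
  after r': (2 6 5)(3 7)
  after f: (1 6 5 7 2 4 3)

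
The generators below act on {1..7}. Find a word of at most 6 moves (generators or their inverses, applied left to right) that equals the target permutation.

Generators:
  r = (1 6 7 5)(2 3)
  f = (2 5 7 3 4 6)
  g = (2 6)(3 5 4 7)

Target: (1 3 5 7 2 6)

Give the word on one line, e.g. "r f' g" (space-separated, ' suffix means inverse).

  after r': (1 5 7 6)(2 3)
  after g': (1 3 6)(2 7)(4 5)
  after g': (1 7 6)(2 4 3)
  after f: (1 3 5 7 2 6)

r' g' g' f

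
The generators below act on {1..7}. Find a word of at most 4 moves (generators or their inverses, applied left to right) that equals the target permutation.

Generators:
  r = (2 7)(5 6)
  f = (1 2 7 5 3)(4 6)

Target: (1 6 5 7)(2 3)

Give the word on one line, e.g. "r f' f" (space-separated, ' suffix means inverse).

  after f': (1 3 5 7 2)(4 6)
  after f': (1 5 2 3 7)
  after r: (1 6 5 7)(2 3)

f' f' r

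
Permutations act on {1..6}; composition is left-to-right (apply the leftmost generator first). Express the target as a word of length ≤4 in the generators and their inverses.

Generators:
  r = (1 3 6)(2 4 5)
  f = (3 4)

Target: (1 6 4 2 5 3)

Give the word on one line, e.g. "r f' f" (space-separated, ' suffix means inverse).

  after r': (1 6 3)(2 5 4)
  after f: (1 6 4 2 5 3)
  after f: (1 6 3)(2 5 4)
  after f: (1 6 4 2 5 3)

r' f f f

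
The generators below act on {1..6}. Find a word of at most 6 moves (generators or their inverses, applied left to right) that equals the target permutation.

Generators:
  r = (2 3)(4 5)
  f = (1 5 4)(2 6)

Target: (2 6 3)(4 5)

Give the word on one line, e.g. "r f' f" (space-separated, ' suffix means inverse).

f r' f' f'

  after f: (1 5 4)(2 6)
  after r': (1 4)(2 6 3)
  after f': (1 5)(3 6)
  after f': (2 6 3)(4 5)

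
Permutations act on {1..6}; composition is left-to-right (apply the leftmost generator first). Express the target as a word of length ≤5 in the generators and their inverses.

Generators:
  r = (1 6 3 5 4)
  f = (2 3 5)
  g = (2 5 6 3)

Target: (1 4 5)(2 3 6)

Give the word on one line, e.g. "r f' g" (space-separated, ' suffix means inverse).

g' f' g r'

  after g': (2 3 6 5)
  after f': (3 6)
  after g: (2 5 6)
  after r': (1 4 5)(2 3 6)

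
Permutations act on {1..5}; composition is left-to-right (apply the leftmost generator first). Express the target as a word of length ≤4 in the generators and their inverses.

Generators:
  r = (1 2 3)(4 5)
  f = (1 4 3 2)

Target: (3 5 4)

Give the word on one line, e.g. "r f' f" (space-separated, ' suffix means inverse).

  after f': (1 2 3 4)
  after r': (3 5 4)

f' r'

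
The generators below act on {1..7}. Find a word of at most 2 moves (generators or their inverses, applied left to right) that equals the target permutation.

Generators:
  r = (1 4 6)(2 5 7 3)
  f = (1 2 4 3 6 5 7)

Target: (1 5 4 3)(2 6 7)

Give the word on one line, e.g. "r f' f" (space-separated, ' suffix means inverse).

f' r'

  after f': (1 7 5 6 3 4 2)
  after r': (1 5 4 3)(2 6 7)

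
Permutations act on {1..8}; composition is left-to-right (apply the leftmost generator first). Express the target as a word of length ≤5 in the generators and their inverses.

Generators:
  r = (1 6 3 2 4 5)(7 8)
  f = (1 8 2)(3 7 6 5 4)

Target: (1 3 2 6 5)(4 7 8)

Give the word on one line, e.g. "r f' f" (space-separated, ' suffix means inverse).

r f f f

  after r: (1 6 3 2 4 5)(7 8)
  after f: (1 5 8 6 7 2 3)
  after f: (1 4 3 8 5 2 7)
  after f: (1 3 2 6 5)(4 7 8)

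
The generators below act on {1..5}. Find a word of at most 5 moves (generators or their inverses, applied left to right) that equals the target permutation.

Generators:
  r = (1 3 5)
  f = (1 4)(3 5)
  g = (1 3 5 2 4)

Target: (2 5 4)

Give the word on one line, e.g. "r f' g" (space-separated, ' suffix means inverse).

  after g': (1 4 2 5 3)
  after r': (1 4 2 3 5)
  after f': (2 5 4)

g' r' f'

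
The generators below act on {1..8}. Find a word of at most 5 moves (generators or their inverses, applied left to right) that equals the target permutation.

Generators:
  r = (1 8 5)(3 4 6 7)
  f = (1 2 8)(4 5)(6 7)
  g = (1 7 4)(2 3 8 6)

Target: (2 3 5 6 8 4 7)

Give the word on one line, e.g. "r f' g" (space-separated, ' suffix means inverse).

g' f r

  after g': (1 4 7)(2 6 8 3)
  after f: (1 5 4 6)(2 7)(3 8)
  after r: (2 3 5 6 8 4 7)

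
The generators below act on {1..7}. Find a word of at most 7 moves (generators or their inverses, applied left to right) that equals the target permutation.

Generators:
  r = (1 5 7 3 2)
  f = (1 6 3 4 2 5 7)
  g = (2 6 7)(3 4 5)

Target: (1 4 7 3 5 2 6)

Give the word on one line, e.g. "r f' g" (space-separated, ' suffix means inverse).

  after g': (2 7 6)(3 5 4)
  after r: (1 5 4 2 3 7 6)
  after r: (1 7 6 5 4)
  after r: (1 3 2)(4 5)(6 7)
  after f: (1 4 7 3 5 2 6)

g' r r r f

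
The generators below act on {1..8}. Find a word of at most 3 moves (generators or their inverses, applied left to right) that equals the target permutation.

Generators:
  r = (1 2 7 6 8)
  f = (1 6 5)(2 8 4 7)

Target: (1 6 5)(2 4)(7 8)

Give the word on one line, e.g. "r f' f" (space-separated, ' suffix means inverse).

  after f': (1 5 6)(2 7 4 8)
  after f': (1 6 5)(2 4)(7 8)

f' f'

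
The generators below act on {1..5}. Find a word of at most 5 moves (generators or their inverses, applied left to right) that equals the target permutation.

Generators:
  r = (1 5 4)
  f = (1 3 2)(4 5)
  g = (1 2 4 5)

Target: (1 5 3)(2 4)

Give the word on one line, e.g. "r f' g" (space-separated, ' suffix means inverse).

  after g: (1 2 4 5)
  after f: (2 5 3)
  after g': (1 5 3)(2 4)

g f g'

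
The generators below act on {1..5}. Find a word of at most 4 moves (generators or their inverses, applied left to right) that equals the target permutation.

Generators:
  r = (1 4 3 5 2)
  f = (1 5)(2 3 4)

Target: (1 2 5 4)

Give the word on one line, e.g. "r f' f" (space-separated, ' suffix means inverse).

  after f: (1 5)(2 3 4)
  after r: (1 2 5 4)

f r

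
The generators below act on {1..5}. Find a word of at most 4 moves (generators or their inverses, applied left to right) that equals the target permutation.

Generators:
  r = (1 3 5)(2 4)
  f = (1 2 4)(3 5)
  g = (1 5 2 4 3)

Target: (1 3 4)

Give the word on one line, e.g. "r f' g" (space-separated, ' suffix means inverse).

  after r': (1 5 3)(2 4)
  after f': (1 3 4)

r' f'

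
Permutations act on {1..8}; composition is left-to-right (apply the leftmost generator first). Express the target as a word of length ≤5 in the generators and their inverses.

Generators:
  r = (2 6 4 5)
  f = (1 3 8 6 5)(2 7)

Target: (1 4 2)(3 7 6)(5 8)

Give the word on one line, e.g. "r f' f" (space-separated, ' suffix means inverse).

  after f: (1 3 8 6 5)(2 7)
  after f: (1 8 5 3 6)
  after r': (1 8 4 6)(2 5 3)
  after f: (1 6 3 7 2)(4 5 8)
  after r: (1 4 2)(3 7 6)(5 8)

f f r' f r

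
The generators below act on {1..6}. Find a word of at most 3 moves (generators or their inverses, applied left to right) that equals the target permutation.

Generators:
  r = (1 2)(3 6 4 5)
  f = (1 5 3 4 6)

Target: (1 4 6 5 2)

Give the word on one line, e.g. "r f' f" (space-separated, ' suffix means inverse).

  after f': (1 6 4 3 5)
  after r: (1 4 6 5 2)

f' r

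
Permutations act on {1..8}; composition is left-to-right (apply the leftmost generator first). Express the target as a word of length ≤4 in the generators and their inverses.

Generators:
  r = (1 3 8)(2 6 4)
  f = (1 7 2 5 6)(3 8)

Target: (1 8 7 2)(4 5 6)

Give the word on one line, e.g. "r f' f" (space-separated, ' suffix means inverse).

r f

  after r: (1 3 8)(2 6 4)
  after f: (1 8 7 2)(4 5 6)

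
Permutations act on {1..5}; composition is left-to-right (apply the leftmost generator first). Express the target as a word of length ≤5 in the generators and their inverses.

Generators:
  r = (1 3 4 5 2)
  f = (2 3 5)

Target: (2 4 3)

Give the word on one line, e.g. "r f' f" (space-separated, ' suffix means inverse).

r f r r

  after r: (1 3 4 5 2)
  after f: (1 5 3 4 2)
  after r: (1 2 3 5 4)
  after r: (2 4 3)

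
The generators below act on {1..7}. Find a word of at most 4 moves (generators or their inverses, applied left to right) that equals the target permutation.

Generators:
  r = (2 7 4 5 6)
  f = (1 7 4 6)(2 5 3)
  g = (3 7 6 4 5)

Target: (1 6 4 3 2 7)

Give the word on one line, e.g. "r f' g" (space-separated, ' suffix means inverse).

r' r' f g

  after r': (2 6 5 4 7)
  after r': (2 5 7 6 4)
  after f: (1 7)(2 3)(4 5)
  after g: (1 6 4 3 2 7)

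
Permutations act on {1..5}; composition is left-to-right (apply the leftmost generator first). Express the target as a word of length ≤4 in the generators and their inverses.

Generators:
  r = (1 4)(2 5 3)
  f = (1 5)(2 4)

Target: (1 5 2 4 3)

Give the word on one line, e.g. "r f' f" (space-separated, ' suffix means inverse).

  after r: (1 4)(2 5 3)
  after f: (1 2)(3 4 5)
  after r: (1 5 2 4 3)

r f r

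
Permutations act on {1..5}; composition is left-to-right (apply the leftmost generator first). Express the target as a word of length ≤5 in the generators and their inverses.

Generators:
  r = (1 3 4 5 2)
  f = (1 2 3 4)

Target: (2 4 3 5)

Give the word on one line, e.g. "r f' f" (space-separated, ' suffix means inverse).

f' r f r' f

  after f': (1 4 3 2)
  after r: (1 5 2 3)
  after f: (1 5 3 2 4)
  after r': (1 4 2 3 5)
  after f: (2 4 3 5)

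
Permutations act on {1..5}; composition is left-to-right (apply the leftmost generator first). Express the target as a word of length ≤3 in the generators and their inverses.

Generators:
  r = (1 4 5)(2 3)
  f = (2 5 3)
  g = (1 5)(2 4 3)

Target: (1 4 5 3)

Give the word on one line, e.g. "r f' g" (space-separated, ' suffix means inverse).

  after f': (2 3 5)
  after r: (1 4 5 3)

f' r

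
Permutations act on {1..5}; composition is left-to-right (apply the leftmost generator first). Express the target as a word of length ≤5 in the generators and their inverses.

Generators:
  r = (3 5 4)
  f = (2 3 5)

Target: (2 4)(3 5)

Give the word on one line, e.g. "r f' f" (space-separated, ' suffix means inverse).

  after r': (3 4 5)
  after r': (3 5 4)
  after f': (2 5 4)
  after r': (2 3 4)
  after r': (2 4)(3 5)

r' r' f' r' r'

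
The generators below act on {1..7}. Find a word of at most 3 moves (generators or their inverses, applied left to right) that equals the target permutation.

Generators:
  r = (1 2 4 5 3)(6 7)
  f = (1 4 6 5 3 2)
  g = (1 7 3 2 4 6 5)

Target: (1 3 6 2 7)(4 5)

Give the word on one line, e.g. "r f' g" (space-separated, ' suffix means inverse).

  after f': (1 2 3 5 6 4)
  after g': (1 3 6 2 7)(4 5)

f' g'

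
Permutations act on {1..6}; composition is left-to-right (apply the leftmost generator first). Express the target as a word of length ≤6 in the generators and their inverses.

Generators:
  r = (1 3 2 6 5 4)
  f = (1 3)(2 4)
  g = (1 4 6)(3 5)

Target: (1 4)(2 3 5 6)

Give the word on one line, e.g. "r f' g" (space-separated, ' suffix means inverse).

  after r': (1 4 5 6 2 3)
  after f': (1 2)(4 5 6)
  after r': (1 3)(2 4 6 5)
  after g': (1 5 2)(3 6)
  after r: (1 4)(2 3 5 6)

r' f' r' g' r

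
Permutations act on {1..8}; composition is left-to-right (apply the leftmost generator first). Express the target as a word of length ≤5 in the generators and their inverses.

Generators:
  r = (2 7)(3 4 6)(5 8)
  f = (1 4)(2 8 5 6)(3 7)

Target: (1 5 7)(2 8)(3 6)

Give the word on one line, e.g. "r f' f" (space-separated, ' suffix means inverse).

  after f: (1 4)(2 8 5 6)(3 7)
  after r: (1 6 7 4)(2 5 3)
  after f': (1 5 7)(2 8)(3 6)

f r f'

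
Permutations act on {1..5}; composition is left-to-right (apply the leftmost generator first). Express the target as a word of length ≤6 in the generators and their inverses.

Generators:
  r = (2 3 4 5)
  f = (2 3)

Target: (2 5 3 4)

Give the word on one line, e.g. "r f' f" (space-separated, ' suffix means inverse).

  after f': (2 3)
  after r: (2 4 5)
  after r: (2 5 3 4)
  after f': (2 5)(3 4)
  after f': (2 5 3 4)

f' r r f' f'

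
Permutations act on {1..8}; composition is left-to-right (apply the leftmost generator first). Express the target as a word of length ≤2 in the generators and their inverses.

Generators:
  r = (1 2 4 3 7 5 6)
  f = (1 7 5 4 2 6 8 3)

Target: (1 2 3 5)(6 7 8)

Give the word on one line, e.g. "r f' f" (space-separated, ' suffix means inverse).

r' f'

  after r': (1 6 5 7 3 4 2)
  after f': (1 2 3 5)(6 7 8)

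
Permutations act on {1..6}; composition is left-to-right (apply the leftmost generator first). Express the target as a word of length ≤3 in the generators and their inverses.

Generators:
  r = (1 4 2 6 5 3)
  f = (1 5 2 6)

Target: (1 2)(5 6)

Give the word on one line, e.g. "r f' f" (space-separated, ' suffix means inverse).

f f

  after f: (1 5 2 6)
  after f: (1 2)(5 6)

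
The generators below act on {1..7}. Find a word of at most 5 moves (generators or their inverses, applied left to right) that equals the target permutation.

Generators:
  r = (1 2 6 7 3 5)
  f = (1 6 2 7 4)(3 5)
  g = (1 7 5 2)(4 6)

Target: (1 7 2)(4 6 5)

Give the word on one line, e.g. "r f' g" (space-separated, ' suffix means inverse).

  after g: (1 7 5 2)(4 6)
  after g: (1 5)(2 7)
  after f': (1 3 5 4 7 6)
  after r': (1 7 2)(4 6 5)

g g f' r'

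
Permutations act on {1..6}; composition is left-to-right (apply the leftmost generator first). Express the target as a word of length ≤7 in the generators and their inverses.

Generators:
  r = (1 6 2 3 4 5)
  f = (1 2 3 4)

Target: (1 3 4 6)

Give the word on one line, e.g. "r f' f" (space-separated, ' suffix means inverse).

r f' r' f r

  after r: (1 6 2 3 4 5)
  after f': (1 6)(4 5)
  after r': (2 6 5 3)
  after f: (1 2 6 5 4)
  after r: (1 3 4 6)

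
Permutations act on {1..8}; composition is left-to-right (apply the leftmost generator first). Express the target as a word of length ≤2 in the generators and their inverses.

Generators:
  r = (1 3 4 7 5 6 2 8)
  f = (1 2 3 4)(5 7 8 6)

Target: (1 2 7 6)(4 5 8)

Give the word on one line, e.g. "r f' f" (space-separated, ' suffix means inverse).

r f'

  after r: (1 3 4 7 5 6 2 8)
  after f': (1 2 7 6)(4 5 8)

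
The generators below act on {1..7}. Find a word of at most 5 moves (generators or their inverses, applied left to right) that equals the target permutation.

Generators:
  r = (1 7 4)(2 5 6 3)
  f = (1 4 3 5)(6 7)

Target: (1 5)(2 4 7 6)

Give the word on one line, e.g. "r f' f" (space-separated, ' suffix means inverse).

r f' f' f' r'

  after r: (1 7 4)(2 5 6 3)
  after f': (1 6 4 5 7)(2 3)
  after f': (1 7 5 6)(2 4 3)
  after f': (1 6 5 7 3 2)
  after r': (1 5)(2 4 7 6)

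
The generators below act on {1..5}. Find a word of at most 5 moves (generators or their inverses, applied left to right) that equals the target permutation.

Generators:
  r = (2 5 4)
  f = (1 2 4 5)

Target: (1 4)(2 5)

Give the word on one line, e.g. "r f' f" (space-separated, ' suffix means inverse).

r f r' f r

  after r: (2 5 4)
  after f: (1 2)
  after r': (1 4 5 2)
  after f: (1 5 4)
  after r: (1 4)(2 5)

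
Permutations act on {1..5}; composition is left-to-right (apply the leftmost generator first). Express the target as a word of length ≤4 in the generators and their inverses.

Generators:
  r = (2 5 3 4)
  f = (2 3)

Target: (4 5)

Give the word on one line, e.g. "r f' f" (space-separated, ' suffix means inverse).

f' r r

  after f': (2 3)
  after r: (2 4)(3 5)
  after r: (4 5)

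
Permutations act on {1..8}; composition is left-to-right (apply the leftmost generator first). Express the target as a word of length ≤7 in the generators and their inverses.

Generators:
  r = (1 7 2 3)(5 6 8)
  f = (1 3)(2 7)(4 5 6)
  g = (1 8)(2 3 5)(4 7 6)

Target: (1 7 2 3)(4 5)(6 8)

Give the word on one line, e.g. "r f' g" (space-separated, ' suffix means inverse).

  after r': (1 3 2 7)(5 8 6)
  after f: (3 7)(4 5 8)
  after r': (1 3)(2 7)(4 8)(5 6)
  after f: (4 8 5)
  after r: (1 7 2 3)(4 5)(6 8)

r' f r' f r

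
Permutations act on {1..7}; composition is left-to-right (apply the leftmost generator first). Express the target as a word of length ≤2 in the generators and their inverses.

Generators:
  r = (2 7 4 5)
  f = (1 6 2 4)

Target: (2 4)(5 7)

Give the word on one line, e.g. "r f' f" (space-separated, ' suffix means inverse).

  after r: (2 7 4 5)
  after r: (2 4)(5 7)

r r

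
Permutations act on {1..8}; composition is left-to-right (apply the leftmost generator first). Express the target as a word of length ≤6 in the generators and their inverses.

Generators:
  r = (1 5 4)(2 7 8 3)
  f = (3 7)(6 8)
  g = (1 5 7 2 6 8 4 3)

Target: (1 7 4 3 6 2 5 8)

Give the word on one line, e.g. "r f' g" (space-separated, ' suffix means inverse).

g f' r' g' f'

  after g: (1 5 7 2 6 8 4 3)
  after f': (1 5 3)(2 8 4 7)
  after r': (2 7 3 4)(5 8)
  after g': (1 3 8)(2 5 6)(4 7)
  after f': (1 7 4 3 6 2 5 8)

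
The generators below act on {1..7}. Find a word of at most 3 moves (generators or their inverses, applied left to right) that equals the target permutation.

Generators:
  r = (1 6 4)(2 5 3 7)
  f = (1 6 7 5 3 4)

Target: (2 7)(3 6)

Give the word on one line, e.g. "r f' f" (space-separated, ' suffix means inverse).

f r'

  after f: (1 6 7 5 3 4)
  after r': (2 7)(3 6)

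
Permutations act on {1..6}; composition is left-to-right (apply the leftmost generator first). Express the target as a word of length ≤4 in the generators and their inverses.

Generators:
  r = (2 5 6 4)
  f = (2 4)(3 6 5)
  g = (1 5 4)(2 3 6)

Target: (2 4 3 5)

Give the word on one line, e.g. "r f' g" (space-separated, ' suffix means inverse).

  after r': (2 4 6 5)
  after f: (3 6)(4 5)
  after f: (2 4 3 5)

r' f f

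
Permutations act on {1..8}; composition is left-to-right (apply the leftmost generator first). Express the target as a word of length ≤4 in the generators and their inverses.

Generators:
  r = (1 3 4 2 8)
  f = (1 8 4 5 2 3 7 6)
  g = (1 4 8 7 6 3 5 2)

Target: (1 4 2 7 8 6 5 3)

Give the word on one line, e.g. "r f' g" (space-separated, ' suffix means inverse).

g f' g'

  after g: (1 4 8 7 6 3 5 2)
  after f': (1 8 3 4)(2 6)
  after g': (1 4 2 7 8 6 5 3)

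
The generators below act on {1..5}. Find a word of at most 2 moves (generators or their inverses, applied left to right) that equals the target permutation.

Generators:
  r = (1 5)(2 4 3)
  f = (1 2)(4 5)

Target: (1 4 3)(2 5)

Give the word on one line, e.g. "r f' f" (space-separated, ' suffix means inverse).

r f'

  after r: (1 5)(2 4 3)
  after f': (1 4 3)(2 5)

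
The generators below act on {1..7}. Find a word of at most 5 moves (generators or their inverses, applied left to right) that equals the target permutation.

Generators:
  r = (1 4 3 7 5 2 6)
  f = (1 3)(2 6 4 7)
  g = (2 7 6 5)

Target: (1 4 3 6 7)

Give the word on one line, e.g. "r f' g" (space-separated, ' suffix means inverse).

  after g: (2 7 6 5)
  after r: (1 4 3 7)(2 5 6)
  after g: (1 4 3 6 7)

g r g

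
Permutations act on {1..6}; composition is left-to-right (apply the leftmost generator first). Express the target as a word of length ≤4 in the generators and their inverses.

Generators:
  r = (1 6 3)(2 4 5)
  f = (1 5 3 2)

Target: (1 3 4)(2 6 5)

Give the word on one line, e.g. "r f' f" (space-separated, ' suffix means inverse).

  after f: (1 5 3 2)
  after r: (1 2 6 3 4 5)
  after f': (1 3 4)(2 6 5)

f r f'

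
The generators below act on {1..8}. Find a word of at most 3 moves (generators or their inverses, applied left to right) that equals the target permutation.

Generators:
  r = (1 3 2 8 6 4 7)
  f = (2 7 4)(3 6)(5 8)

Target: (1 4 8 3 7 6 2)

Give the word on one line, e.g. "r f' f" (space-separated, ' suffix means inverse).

  after r': (1 7 4 6 8 2 3)
  after r': (1 4 8 3 7 6 2)

r' r'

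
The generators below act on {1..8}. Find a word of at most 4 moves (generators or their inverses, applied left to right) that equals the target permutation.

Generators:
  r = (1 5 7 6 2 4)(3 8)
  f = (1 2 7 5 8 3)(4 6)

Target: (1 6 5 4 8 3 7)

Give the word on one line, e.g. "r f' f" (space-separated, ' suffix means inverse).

  after r: (1 5 7 6 2 4)(3 8)
  after f': (1 7 4 3 5 2 6)
  after r: (1 6 5 4 8 3 7)

r f' r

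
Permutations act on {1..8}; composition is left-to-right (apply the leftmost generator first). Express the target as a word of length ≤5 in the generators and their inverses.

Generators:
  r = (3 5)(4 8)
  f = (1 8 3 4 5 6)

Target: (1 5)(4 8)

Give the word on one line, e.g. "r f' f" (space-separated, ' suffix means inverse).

r' f r' f' r'

  after r': (3 5)(4 8)
  after f: (1 8 5 4 3 6)
  after r': (1 4 5 8 3 6)
  after f': (1 3 5)
  after r': (1 5)(4 8)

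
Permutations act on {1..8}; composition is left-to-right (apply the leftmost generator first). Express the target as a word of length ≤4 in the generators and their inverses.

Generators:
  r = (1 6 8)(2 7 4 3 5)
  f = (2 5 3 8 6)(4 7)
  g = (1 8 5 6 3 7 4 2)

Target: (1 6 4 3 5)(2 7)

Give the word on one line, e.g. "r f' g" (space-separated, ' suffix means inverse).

  after r: (1 6 8)(2 7 4 3 5)
  after f': (1 8)(2 4 5 6 3)
  after r': (1 6 4 3 5)(2 7)

r f' r'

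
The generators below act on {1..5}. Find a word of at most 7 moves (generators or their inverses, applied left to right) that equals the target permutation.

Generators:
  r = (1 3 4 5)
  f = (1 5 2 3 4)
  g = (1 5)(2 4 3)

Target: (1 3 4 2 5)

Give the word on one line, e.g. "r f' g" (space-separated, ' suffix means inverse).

g f f g f

  after g: (1 5)(2 4 3)
  after f: (1 2)
  after f: (1 3 4)(2 5)
  after g: (1 2)(4 5)
  after f: (1 3 4 2 5)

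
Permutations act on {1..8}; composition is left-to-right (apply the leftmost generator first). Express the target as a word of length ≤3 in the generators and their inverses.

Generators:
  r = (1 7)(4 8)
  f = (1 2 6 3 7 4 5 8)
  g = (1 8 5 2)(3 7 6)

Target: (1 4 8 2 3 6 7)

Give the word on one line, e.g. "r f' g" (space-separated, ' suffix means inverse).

r f g

  after r: (1 7)(4 8)
  after f: (1 4)(2 6 3 7)(5 8)
  after g: (1 4 8 2 3 6 7)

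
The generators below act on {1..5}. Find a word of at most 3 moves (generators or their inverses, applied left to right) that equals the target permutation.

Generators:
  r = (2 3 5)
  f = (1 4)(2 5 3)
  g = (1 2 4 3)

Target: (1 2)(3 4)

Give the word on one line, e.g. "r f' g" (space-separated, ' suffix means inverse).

g r f

  after g: (1 2 4 3)
  after r: (1 3)(2 4 5)
  after f: (1 2)(3 4)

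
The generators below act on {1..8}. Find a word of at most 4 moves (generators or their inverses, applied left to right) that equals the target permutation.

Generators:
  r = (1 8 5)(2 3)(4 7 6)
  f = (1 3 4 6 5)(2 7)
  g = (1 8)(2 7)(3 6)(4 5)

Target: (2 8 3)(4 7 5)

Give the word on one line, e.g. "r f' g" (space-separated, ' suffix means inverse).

  after r: (1 8 5)(2 3)(4 7 6)
  after f': (1 8 6 3 7 4 2)
  after g': (2 8 3)(4 7 5)

r f' g'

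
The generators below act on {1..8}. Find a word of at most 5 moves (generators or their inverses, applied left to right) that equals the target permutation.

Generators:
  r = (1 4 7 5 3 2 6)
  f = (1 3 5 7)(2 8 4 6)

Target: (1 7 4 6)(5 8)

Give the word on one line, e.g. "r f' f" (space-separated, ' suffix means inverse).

  after f': (1 7 5 3)(2 6 4 8)
  after r: (1 5 2)(3 4 8 6 7)
  after r: (1 3 7 2 4 8)(5 6)
  after f': (2 8 7 6 3 5 4)
  after f': (1 7 4 6)(5 8)

f' r r f' f'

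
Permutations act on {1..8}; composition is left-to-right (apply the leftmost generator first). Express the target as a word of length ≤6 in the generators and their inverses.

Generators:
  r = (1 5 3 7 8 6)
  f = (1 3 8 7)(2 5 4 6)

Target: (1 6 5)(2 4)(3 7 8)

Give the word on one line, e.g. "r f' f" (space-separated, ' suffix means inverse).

  after r': (1 6 8 7 3 5)
  after r': (1 8 3)(5 6 7)
  after f': (1 3 7 2 6 8)(4 5)
  after f': (2 4)(3 8 7 6)
  after r': (1 6 5)(2 4)(3 7 8)

r' r' f' f' r'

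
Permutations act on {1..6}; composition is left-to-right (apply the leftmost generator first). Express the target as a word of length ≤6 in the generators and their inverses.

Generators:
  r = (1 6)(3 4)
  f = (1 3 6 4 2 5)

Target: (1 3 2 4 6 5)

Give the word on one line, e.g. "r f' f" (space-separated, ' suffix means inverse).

f r' f' f'

  after f: (1 3 6 4 2 5)
  after r': (1 4 2 5 6 3)
  after f': (1 6)(3 5)
  after f': (1 3 2 4 6 5)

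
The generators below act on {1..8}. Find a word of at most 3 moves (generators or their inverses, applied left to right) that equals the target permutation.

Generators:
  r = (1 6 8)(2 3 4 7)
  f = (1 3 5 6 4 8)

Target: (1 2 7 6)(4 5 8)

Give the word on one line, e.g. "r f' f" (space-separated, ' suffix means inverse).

  after f: (1 3 5 6 4 8)
  after r': (1 2 7 4 6 3 5)
  after f': (1 2 7 6)(4 5 8)

f r' f'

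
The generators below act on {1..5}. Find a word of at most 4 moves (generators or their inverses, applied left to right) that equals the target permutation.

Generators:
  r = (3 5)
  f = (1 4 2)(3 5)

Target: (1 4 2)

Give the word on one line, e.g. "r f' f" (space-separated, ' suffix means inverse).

f r'

  after f: (1 4 2)(3 5)
  after r': (1 4 2)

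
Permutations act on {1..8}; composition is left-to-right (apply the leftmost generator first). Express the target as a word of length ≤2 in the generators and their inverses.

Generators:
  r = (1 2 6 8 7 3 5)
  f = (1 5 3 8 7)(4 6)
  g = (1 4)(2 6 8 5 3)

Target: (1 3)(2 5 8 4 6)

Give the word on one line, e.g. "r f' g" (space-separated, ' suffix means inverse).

  after r': (1 5 3 7 8 6 2)
  after f: (1 3)(2 5 8 4 6)

r' f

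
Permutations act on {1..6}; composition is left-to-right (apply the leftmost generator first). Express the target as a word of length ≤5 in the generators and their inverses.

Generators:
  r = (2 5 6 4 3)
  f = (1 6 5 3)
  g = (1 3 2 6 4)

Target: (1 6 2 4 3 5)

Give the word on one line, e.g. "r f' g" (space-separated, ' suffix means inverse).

f' g g

  after f': (1 3 5 6)
  after g: (1 2 6 3 5 4)
  after g: (1 6 2 4 3 5)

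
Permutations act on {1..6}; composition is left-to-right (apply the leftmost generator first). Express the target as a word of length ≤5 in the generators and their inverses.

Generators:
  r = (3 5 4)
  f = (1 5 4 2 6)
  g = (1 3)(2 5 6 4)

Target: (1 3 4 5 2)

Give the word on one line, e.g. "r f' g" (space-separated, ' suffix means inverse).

  after g': (1 3)(2 4 6 5)
  after g': (2 6)(4 5)
  after f: (1 5 2)
  after r': (1 3 4 5 2)

g' g' f r'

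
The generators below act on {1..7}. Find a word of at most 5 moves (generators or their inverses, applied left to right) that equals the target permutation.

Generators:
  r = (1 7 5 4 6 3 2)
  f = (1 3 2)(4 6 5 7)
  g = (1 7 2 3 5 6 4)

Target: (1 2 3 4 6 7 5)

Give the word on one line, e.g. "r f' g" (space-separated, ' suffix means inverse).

  after g': (1 4 6 5 3 2 7)
  after r': (1 5 6 7 2)
  after r': (1 7 3 6)(4 5)
  after g: (1 2 3 4 6 7 5)

g' r' r' g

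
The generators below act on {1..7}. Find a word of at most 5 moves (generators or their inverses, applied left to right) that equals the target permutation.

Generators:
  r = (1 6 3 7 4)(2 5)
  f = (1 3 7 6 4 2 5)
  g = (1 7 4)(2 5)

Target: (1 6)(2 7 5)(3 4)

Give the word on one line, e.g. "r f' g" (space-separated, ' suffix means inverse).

g f g

  after g: (1 7 4)(2 5)
  after f: (1 6 4 3 7 2)
  after g: (1 6)(2 7 5)(3 4)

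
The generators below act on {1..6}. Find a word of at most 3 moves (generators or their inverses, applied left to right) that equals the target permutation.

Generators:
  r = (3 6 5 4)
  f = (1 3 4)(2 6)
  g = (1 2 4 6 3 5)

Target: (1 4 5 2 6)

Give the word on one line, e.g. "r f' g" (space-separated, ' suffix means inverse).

  after r': (3 4 5 6)
  after f': (1 4 5 2 6)

r' f'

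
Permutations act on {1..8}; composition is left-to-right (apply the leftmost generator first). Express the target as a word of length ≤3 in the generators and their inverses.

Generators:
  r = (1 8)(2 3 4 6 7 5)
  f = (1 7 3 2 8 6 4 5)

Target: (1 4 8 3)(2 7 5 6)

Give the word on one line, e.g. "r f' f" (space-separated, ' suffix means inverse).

f' f'

  after f': (1 5 4 6 8 2 3 7)
  after f': (1 4 8 3)(2 7 5 6)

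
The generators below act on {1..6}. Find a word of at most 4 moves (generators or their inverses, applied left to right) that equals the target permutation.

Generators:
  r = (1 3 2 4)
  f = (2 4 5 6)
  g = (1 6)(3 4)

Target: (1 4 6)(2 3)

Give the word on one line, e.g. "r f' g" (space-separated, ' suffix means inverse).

  after r: (1 3 2 4)
  after g: (1 4 6)(2 3)

r g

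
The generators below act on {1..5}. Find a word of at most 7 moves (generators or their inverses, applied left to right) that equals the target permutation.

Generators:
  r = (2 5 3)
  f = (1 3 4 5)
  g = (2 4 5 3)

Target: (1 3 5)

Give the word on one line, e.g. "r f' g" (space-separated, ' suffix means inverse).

  after f: (1 3 4 5)
  after r': (1 5)(2 3 4)
  after f: (2 4)(3 5)
  after g': (3 4)
  after f: (1 3 5)

f r' f g' f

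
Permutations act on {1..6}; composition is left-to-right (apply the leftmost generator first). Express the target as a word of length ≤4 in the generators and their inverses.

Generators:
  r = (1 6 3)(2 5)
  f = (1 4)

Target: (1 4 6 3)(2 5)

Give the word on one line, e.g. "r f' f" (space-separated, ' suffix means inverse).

f r f' f'

  after f: (1 4)
  after r: (1 4 6 3)(2 5)
  after f': (2 5)(3 4 6)
  after f': (1 4 6 3)(2 5)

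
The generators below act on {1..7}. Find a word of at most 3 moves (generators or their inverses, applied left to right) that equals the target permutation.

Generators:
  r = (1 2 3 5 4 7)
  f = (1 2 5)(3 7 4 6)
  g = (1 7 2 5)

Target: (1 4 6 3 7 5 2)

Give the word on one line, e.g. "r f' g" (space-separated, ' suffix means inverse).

g f

  after g: (1 7 2 5)
  after f: (1 4 6 3 7 5 2)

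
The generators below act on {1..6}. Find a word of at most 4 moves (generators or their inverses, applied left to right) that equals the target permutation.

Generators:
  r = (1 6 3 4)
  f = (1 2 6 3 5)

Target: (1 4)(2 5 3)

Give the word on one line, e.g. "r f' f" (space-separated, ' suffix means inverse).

f' f' r

  after f': (1 5 3 6 2)
  after f': (1 3 2 5 6)
  after r: (1 4)(2 5 3)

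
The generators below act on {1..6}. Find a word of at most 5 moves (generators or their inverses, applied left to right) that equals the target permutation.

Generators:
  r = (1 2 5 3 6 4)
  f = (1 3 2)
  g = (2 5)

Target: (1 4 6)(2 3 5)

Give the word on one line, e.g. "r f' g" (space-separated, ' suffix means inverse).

g' r' f'

  after g': (2 5)
  after r': (1 4 6 3 5)
  after f': (1 4 6)(2 3 5)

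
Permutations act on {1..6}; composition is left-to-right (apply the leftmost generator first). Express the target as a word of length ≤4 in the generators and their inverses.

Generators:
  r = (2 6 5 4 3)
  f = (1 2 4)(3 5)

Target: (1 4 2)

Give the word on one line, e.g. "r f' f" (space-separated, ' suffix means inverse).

f f

  after f: (1 2 4)(3 5)
  after f: (1 4 2)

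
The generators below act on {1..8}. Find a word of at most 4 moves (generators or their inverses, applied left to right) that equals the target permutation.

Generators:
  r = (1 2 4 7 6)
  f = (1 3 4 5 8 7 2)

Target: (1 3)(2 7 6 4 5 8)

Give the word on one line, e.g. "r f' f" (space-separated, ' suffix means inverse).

  after f: (1 3 4 5 8 7 2)
  after r: (1 3 7 4 5 8 6)
  after r: (1 3 6 2 4 5 8)
  after r: (1 3)(2 7 6 4 5 8)

f r r r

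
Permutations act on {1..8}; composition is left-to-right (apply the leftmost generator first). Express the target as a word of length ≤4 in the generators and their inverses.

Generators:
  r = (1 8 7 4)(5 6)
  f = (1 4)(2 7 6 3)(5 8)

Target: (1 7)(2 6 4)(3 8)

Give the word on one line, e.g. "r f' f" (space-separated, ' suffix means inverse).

  after r: (1 8 7 4)(5 6)
  after f': (1 5 7)(2 3 6 8)
  after r': (1 6)(2 3 5 8)(4 7)
  after f': (1 7)(2 6 4)(3 8)

r f' r' f'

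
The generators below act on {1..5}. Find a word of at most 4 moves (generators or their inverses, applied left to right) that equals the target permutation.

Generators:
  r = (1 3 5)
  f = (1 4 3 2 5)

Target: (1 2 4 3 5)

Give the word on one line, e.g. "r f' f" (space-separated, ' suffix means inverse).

f' f' r r

  after f': (1 5 2 3 4)
  after f': (1 2 4 5 3)
  after r: (1 2 4)
  after r: (1 2 4 3 5)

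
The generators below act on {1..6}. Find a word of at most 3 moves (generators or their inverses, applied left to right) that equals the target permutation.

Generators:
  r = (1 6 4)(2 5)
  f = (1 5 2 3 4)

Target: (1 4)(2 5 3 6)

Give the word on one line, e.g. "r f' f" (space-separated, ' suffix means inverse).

r' f r'

  after r': (1 4 6)(2 5)
  after f: (3 4 6 5)
  after r': (1 4)(2 5 3 6)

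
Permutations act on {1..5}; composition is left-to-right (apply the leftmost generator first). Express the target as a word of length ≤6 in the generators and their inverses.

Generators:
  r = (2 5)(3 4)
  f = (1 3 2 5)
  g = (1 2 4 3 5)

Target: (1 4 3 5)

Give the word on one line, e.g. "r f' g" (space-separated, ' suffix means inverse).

f' r f' r f

  after f': (1 5 2 3)
  after r: (1 2 4 3)
  after f': (1 3 5 2 4)
  after r: (1 4)(2 3)
  after f: (1 4 3 5)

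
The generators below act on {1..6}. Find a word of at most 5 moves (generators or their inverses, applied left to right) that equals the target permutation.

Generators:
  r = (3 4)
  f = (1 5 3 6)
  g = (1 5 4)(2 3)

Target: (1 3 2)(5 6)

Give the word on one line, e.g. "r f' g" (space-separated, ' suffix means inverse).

g r f g' g'

  after g: (1 5 4)(2 3)
  after r: (1 5 3 2 4)
  after f: (1 3 2 4 5 6)
  after g': (1 2 5 6 4)
  after g': (1 3 2)(5 6)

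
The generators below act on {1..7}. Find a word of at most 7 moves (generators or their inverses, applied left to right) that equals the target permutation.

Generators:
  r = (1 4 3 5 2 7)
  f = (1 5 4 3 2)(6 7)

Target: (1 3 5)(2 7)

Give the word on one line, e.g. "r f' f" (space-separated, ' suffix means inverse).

f' f' f' f' r'

  after f': (1 2 3 4 5)(6 7)
  after f': (1 3 5 2 4)
  after f': (1 4 2 5 3)(6 7)
  after f': (1 5 4 3 2)
  after r': (1 3 5)(2 7)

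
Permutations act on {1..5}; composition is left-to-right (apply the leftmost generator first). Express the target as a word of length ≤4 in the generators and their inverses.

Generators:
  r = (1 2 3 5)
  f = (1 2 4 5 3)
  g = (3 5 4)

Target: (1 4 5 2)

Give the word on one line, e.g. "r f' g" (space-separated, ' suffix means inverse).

r f

  after r: (1 2 3 5)
  after f: (1 4 5 2)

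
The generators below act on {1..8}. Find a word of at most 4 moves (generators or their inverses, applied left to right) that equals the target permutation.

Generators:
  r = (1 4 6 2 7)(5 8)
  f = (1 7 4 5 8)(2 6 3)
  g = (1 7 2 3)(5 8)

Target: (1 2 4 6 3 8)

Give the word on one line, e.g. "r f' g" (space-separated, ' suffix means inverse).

  after g: (1 7 2 3)(5 8)
  after f': (2 6)(3 8 4 7)
  after g: (1 7)(2 6 3 5 8 4)
  after r': (1 2 4 6 3 8)

g f' g r'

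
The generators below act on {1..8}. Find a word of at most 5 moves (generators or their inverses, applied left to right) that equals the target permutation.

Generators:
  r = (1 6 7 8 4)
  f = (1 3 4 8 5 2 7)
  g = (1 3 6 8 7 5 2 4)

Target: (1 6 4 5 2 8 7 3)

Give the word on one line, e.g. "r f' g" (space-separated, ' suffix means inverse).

  after r': (1 4 8 7 6)
  after r': (1 8 6 4 7)
  after g: (1 7 3 6)(2 4 5)
  after r': (1 6 4 5 2 8 7 3)

r' r' g r'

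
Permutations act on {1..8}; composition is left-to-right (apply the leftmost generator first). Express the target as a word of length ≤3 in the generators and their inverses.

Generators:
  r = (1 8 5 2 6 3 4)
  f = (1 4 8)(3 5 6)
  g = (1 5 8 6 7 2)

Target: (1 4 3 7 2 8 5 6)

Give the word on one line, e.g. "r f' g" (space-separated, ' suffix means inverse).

  after r': (1 4 3 6 2 5 8)
  after g: (1 4 3 7 2 8 5 6)

r' g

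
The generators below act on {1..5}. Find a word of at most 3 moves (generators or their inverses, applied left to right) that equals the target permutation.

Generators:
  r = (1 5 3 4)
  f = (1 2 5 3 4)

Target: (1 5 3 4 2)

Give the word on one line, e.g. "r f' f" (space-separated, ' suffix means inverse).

  after r: (1 5 3 4)
  after r: (1 3)(4 5)
  after f': (1 5 3 4 2)

r r f'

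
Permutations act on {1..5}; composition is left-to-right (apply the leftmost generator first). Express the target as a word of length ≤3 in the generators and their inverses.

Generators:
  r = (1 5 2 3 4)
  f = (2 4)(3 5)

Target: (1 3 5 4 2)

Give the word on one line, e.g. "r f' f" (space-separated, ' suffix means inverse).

r' r'

  after r': (1 4 3 2 5)
  after r': (1 3 5 4 2)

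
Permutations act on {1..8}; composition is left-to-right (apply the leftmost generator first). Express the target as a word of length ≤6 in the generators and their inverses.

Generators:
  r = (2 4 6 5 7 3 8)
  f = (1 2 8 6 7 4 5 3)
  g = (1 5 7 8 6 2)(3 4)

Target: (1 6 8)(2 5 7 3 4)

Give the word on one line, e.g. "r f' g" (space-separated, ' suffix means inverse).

g f r f

  after g: (1 5 7 8 6 2)(3 4)
  after f: (1 3 5 4)(6 8 7)
  after r: (1 8 3 7 5 6 2 4)
  after f: (1 6 8)(2 5 7 3 4)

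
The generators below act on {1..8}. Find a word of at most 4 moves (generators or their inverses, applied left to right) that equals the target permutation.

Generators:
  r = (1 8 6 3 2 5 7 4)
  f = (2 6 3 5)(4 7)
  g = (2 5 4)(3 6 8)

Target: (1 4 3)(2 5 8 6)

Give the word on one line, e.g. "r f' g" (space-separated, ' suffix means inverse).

g g f r'

  after g: (2 5 4)(3 6 8)
  after g: (2 4 5)(3 8 6)
  after f: (2 7 4)(3 8)(5 6)
  after r': (1 4 3)(2 5 8 6)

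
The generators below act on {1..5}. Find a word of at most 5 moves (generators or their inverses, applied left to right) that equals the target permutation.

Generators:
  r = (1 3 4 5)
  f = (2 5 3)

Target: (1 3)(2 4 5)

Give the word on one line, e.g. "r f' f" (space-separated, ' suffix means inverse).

f' r' r' r'

  after f': (2 3 5)
  after r': (1 5 2)(3 4)
  after r': (1 4)(2 5)
  after r': (1 3)(2 4 5)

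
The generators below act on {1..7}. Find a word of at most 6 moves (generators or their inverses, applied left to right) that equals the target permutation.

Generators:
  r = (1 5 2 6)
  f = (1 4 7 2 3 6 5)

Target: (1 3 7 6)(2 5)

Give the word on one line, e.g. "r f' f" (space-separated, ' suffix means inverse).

  after r: (1 5 2 6)
  after f: (2 5 3 6 4 7)
  after r': (1 6 4 7 5 3 2)
  after f': (1 3 7 6)(2 5)

r f r' f'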